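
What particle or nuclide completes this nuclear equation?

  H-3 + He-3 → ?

Conserve mass number: 3 + 3 = A, so A = 6.
Conserve atomic number: 1 + 2 = Z, so Z = 3.
Z = 3 is lithium, so the species is Li-6.

Li-6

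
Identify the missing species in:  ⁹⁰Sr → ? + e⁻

Y-90

Conserve mass number: 90 = A + 0, so A = 90.
Conserve atomic number: 38 = Z − 1, so Z = 39.
Z = 39 is yttrium, so the species is ⁹⁰Y.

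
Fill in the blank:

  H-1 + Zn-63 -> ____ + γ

Ga-64

Conserve mass number: 1 + 63 = A + 0, so A = 64.
Conserve atomic number: 1 + 30 = Z + 0, so Z = 31.
Z = 31 is gallium, so the species is Ga-64.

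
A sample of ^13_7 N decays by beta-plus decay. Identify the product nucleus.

Beta-plus decay: mass number changes by +0, atomic number by -1.
A: 13 = 13; Z: 7 − 1 = 6.
Z = 6 is carbon, so the daughter is ^13_6 C.

C-13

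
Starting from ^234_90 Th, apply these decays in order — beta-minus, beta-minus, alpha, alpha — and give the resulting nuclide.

Start: (A, Z) = (234, 90).
After β⁻: (234, 91).
After β⁻: (234, 92).
After α: (230, 90).
After α: (226, 88).
Z = 88 is radium.

Ra-226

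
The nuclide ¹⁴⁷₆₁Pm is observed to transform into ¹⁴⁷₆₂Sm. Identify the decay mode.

beta-minus decay

ΔA = 147 − 147 = 0; ΔZ = 62 − 61 = +1.
A is unchanged and Z rises by 1 — a neutron has become a proton (β⁻ decay).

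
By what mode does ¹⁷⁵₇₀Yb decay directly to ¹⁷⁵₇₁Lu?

ΔA = 175 − 175 = 0; ΔZ = 71 − 70 = +1.
A is unchanged and Z rises by 1 — a neutron has become a proton (β⁻ decay).

beta-minus decay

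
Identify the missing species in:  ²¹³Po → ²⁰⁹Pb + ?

Conserve mass number: 213 = 209 + A, so A = 4.
Conserve atomic number: 84 = 82 + Z, so Z = 2.
A = 4 and Z = 2 is ⁴He — an alpha particle.

alpha particle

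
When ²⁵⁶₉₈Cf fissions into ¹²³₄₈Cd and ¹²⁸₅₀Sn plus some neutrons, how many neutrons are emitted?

5

Conserve mass number: 256 = 123 + 128 + k, so k = 256 − 251 = 5.
Check atomic number: 98 = 48 + 50 + 0 = 98. ✓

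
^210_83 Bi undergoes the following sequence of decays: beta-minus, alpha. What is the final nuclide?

Pb-206

Start: (A, Z) = (210, 83).
After β⁻: (210, 84).
After α: (206, 82).
Z = 82 is lead.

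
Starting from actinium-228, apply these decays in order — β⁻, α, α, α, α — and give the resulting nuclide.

Start: (A, Z) = (228, 89).
After β⁻: (228, 90).
After α: (224, 88).
After α: (220, 86).
After α: (216, 84).
After α: (212, 82).
Z = 82 is lead.

Pb-212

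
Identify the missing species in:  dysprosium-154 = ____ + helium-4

Conserve mass number: 154 = A + 4, so A = 150.
Conserve atomic number: 66 = Z + 2, so Z = 64.
Z = 64 is gadolinium, so the species is gadolinium-150.

Gd-150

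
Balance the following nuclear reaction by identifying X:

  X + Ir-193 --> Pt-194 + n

Conserve mass number: A + 193 = 194 + 1, so A = 2.
Conserve atomic number: Z + 77 = 78 + 0, so Z = 1.
A = 2 and Z = 1 is H-2 — a deuteron.

deuteron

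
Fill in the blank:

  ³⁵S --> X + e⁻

Conserve mass number: 35 = A + 0, so A = 35.
Conserve atomic number: 16 = Z − 1, so Z = 17.
Z = 17 is chlorine, so the species is ³⁵Cl.

Cl-35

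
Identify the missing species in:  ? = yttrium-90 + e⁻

Conserve mass number: A = 90 + 0, so A = 90.
Conserve atomic number: Z = 39 − 1, so Z = 38.
Z = 38 is strontium, so the species is strontium-90.

Sr-90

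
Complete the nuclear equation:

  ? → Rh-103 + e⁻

Conserve mass number: A = 103 + 0, so A = 103.
Conserve atomic number: Z = 45 − 1, so Z = 44.
Z = 44 is ruthenium, so the species is Ru-103.

Ru-103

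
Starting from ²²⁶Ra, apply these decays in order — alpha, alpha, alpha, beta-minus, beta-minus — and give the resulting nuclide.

Start: (A, Z) = (226, 88).
After α: (222, 86).
After α: (218, 84).
After α: (214, 82).
After β⁻: (214, 83).
After β⁻: (214, 84).
Z = 84 is polonium.

Po-214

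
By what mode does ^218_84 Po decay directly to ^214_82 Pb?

alpha decay

ΔA = 214 − 218 = -4; ΔZ = 82 − 84 = -2.
A drops by 4 and Z drops by 2 — the signature of alpha emission.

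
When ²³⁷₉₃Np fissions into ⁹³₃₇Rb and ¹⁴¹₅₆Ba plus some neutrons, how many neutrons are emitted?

3

Conserve mass number: 237 = 93 + 141 + k, so k = 237 − 234 = 3.
Check atomic number: 93 = 37 + 56 + 0 = 93. ✓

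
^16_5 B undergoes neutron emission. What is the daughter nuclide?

B-15

Neutron emission: mass number changes by -1, atomic number by +0.
A: 16 − 1 = 15; Z: 5 = 5.
Z = 5 is boron, so the daughter is ^15_5 B.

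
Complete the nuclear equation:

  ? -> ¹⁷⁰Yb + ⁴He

Hf-174

Conserve mass number: A = 170 + 4, so A = 174.
Conserve atomic number: Z = 70 + 2, so Z = 72.
Z = 72 is hafnium, so the species is ¹⁷⁴Hf.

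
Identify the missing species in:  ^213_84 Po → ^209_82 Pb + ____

Conserve mass number: 213 = 209 + A, so A = 4.
Conserve atomic number: 84 = 82 + Z, so Z = 2.
A = 4 and Z = 2 is ^4_2 He — an alpha particle.

alpha particle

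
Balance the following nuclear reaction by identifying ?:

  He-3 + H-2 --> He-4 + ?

Conserve mass number: 3 + 2 = 4 + A, so A = 1.
Conserve atomic number: 2 + 1 = 2 + Z, so Z = 1.
A = 1 and Z = 1 is H-1 — a proton.

proton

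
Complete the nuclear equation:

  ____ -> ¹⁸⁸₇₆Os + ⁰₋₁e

Conserve mass number: A = 188 + 0, so A = 188.
Conserve atomic number: Z = 76 − 1, so Z = 75.
Z = 75 is rhenium, so the species is ¹⁸⁸₇₅Re.

Re-188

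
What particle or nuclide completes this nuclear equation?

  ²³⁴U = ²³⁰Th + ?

alpha particle

Conserve mass number: 234 = 230 + A, so A = 4.
Conserve atomic number: 92 = 90 + Z, so Z = 2.
A = 4 and Z = 2 is ⁴He — an alpha particle.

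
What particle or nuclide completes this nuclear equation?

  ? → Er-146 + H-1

Tm-147

Conserve mass number: A = 146 + 1, so A = 147.
Conserve atomic number: Z = 68 + 1, so Z = 69.
Z = 69 is thulium, so the species is Tm-147.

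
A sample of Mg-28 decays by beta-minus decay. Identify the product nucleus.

Al-28

Beta-minus decay: mass number changes by +0, atomic number by +1.
A: 28 = 28; Z: 12 + 1 = 13.
Z = 13 is aluminium, so the daughter is Al-28.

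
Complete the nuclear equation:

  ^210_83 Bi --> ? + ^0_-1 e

Conserve mass number: 210 = A + 0, so A = 210.
Conserve atomic number: 83 = Z − 1, so Z = 84.
Z = 84 is polonium, so the species is ^210_84 Po.

Po-210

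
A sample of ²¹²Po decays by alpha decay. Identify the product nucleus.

Alpha decay: mass number changes by -4, atomic number by -2.
A: 212 − 4 = 208; Z: 84 − 2 = 82.
Z = 82 is lead, so the daughter is ²⁰⁸Pb.

Pb-208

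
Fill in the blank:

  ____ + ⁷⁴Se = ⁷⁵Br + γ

Conserve mass number: A + 74 = 75 + 0, so A = 1.
Conserve atomic number: Z + 34 = 35 + 0, so Z = 1.
A = 1 and Z = 1 is ¹H — a proton.

proton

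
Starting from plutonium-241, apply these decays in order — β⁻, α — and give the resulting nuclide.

Np-237

Start: (A, Z) = (241, 94).
After β⁻: (241, 95).
After α: (237, 93).
Z = 93 is neptunium.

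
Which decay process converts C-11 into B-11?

ΔA = 11 − 11 = 0; ΔZ = 5 − 6 = -1.
A is unchanged and Z drops by 1 — a proton has become a neutron (β⁺ emission or electron capture).

beta-plus decay or electron capture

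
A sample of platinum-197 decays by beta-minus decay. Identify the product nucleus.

Beta-minus decay: mass number changes by +0, atomic number by +1.
A: 197 = 197; Z: 78 + 1 = 79.
Z = 79 is gold, so the daughter is gold-197.

Au-197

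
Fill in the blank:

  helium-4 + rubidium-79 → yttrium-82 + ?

neutron

Conserve mass number: 4 + 79 = 82 + A, so A = 1.
Conserve atomic number: 2 + 37 = 39 + Z, so Z = 0.
A = 1 and Z = 0 is neutron — a neutron.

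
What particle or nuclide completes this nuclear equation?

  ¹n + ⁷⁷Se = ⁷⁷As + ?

proton

Conserve mass number: 1 + 77 = 77 + A, so A = 1.
Conserve atomic number: 0 + 34 = 33 + Z, so Z = 1.
A = 1 and Z = 1 is ¹H — a proton.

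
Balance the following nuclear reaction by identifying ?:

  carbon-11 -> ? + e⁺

Conserve mass number: 11 = A + 0, so A = 11.
Conserve atomic number: 6 = Z + 1, so Z = 5.
Z = 5 is boron, so the species is boron-11.

B-11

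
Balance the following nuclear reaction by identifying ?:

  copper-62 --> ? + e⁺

Ni-62

Conserve mass number: 62 = A + 0, so A = 62.
Conserve atomic number: 29 = Z + 1, so Z = 28.
Z = 28 is nickel, so the species is nickel-62.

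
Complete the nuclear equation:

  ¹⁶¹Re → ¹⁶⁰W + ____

proton

Conserve mass number: 161 = 160 + A, so A = 1.
Conserve atomic number: 75 = 74 + Z, so Z = 1.
A = 1 and Z = 1 is ¹H — a proton.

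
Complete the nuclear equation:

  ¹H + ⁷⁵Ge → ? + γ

Conserve mass number: 1 + 75 = A + 0, so A = 76.
Conserve atomic number: 1 + 32 = Z + 0, so Z = 33.
Z = 33 is arsenic, so the species is ⁷⁶As.

As-76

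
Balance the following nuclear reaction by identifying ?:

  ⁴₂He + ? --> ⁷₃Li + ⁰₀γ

Conserve mass number: 4 + A = 7 + 0, so A = 3.
Conserve atomic number: 2 + Z = 3 + 0, so Z = 1.
A = 3 and Z = 1 is ³₁H — a triton.

triton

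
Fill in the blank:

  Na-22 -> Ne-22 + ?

positron

Conserve mass number: 22 = 22 + A, so A = 0.
Conserve atomic number: 11 = 10 + Z, so Z = 1.
A = 0 and Z = 1 is e⁺ — a positron.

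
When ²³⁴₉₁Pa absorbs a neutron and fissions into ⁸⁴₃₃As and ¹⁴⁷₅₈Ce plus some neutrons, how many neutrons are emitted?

Conserve mass number: 235 = 84 + 147 + k, so k = 235 − 231 = 4.
Check atomic number: 91 = 33 + 58 + 0 = 91. ✓

4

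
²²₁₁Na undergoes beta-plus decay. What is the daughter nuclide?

Ne-22

Beta-plus decay: mass number changes by +0, atomic number by -1.
A: 22 = 22; Z: 11 − 1 = 10.
Z = 10 is neon, so the daughter is ²²₁₀Ne.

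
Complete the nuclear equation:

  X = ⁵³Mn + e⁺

Fe-53

Conserve mass number: A = 53 + 0, so A = 53.
Conserve atomic number: Z = 25 + 1, so Z = 26.
Z = 26 is iron, so the species is ⁵³Fe.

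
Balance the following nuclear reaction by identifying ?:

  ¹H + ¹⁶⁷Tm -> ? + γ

Conserve mass number: 1 + 167 = A + 0, so A = 168.
Conserve atomic number: 1 + 69 = Z + 0, so Z = 70.
Z = 70 is ytterbium, so the species is ¹⁶⁸Yb.

Yb-168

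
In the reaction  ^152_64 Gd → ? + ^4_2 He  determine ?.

Conserve mass number: 152 = A + 4, so A = 148.
Conserve atomic number: 64 = Z + 2, so Z = 62.
Z = 62 is samarium, so the species is ^148_62 Sm.

Sm-148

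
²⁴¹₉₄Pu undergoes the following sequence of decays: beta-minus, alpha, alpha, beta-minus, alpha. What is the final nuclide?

Th-229

Start: (A, Z) = (241, 94).
After β⁻: (241, 95).
After α: (237, 93).
After α: (233, 91).
After β⁻: (233, 92).
After α: (229, 90).
Z = 90 is thorium.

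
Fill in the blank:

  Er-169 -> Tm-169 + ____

beta-minus particle

Conserve mass number: 169 = 169 + A, so A = 0.
Conserve atomic number: 68 = 69 + Z, so Z = -1.
A = 0 and Z = -1 is e⁻ — a beta-minus particle.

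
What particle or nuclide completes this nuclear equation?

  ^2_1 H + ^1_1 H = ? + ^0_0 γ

He-3

Conserve mass number: 2 + 1 = A + 0, so A = 3.
Conserve atomic number: 1 + 1 = Z + 0, so Z = 2.
Z = 2 is helium, so the species is ^3_2 He.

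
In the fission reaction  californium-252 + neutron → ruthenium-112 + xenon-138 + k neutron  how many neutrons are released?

3

Conserve mass number: 253 = 112 + 138 + k, so k = 253 − 250 = 3.
Check atomic number: 98 = 44 + 54 + 0 = 98. ✓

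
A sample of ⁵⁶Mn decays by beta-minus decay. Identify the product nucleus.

Beta-minus decay: mass number changes by +0, atomic number by +1.
A: 56 = 56; Z: 25 + 1 = 26.
Z = 26 is iron, so the daughter is ⁵⁶Fe.

Fe-56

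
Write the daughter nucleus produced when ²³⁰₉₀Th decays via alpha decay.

Alpha decay: mass number changes by -4, atomic number by -2.
A: 230 − 4 = 226; Z: 90 − 2 = 88.
Z = 88 is radium, so the daughter is ²²⁶₈₈Ra.

Ra-226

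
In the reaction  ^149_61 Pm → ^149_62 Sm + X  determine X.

beta-minus particle

Conserve mass number: 149 = 149 + A, so A = 0.
Conserve atomic number: 61 = 62 + Z, so Z = -1.
A = 0 and Z = -1 is ^0_-1 e — a beta-minus particle.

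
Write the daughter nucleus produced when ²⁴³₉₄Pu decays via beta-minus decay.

Beta-minus decay: mass number changes by +0, atomic number by +1.
A: 243 = 243; Z: 94 + 1 = 95.
Z = 95 is americium, so the daughter is ²⁴³₉₅Am.

Am-243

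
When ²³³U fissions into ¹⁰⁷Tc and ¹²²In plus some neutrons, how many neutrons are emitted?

Conserve mass number: 233 = 107 + 122 + k, so k = 233 − 229 = 4.
Check atomic number: 92 = 43 + 49 + 0 = 92. ✓

4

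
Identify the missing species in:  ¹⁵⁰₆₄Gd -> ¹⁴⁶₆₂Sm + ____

Conserve mass number: 150 = 146 + A, so A = 4.
Conserve atomic number: 64 = 62 + Z, so Z = 2.
A = 4 and Z = 2 is ⁴₂He — an alpha particle.

alpha particle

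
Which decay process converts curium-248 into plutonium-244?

ΔA = 244 − 248 = -4; ΔZ = 94 − 96 = -2.
A drops by 4 and Z drops by 2 — the signature of alpha emission.

alpha decay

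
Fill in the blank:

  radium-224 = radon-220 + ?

alpha particle

Conserve mass number: 224 = 220 + A, so A = 4.
Conserve atomic number: 88 = 86 + Z, so Z = 2.
A = 4 and Z = 2 is helium-4 — an alpha particle.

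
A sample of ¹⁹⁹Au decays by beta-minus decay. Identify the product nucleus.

Beta-minus decay: mass number changes by +0, atomic number by +1.
A: 199 = 199; Z: 79 + 1 = 80.
Z = 80 is mercury, so the daughter is ¹⁹⁹Hg.

Hg-199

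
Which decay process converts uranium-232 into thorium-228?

alpha decay

ΔA = 228 − 232 = -4; ΔZ = 90 − 92 = -2.
A drops by 4 and Z drops by 2 — the signature of alpha emission.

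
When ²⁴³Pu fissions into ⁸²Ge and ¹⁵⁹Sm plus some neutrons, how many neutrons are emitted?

Conserve mass number: 243 = 82 + 159 + k, so k = 243 − 241 = 2.
Check atomic number: 94 = 32 + 62 + 0 = 94. ✓

2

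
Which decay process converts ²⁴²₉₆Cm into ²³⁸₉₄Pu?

alpha decay

ΔA = 238 − 242 = -4; ΔZ = 94 − 96 = -2.
A drops by 4 and Z drops by 2 — the signature of alpha emission.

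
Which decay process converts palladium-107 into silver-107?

beta-minus decay

ΔA = 107 − 107 = 0; ΔZ = 47 − 46 = +1.
A is unchanged and Z rises by 1 — a neutron has become a proton (β⁻ decay).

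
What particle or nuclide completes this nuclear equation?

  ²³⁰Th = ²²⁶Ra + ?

Conserve mass number: 230 = 226 + A, so A = 4.
Conserve atomic number: 90 = 88 + Z, so Z = 2.
A = 4 and Z = 2 is ⁴He — an alpha particle.

alpha particle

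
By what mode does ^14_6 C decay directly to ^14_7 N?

beta-minus decay

ΔA = 14 − 14 = 0; ΔZ = 7 − 6 = +1.
A is unchanged and Z rises by 1 — a neutron has become a proton (β⁻ decay).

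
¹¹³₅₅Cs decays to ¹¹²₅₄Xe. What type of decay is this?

proton emission

ΔA = 112 − 113 = -1; ΔZ = 54 − 55 = -1.
A drops by 1 and Z drops by 1 — a proton was emitted.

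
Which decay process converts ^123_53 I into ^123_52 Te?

beta-plus decay or electron capture

ΔA = 123 − 123 = 0; ΔZ = 52 − 53 = -1.
A is unchanged and Z drops by 1 — a proton has become a neutron (β⁺ emission or electron capture).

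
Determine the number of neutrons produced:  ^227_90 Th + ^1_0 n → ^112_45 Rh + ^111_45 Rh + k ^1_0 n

Conserve mass number: 228 = 112 + 111 + k, so k = 228 − 223 = 5.
Check atomic number: 90 = 45 + 45 + 0 = 90. ✓

5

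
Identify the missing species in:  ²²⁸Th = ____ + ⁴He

Ra-224

Conserve mass number: 228 = A + 4, so A = 224.
Conserve atomic number: 90 = Z + 2, so Z = 88.
Z = 88 is radium, so the species is ²²⁴Ra.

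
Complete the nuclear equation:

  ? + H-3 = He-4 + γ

proton

Conserve mass number: A + 3 = 4 + 0, so A = 1.
Conserve atomic number: Z + 1 = 2 + 0, so Z = 1.
A = 1 and Z = 1 is H-1 — a proton.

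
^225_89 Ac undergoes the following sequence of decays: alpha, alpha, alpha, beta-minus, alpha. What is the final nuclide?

Pb-209

Start: (A, Z) = (225, 89).
After α: (221, 87).
After α: (217, 85).
After α: (213, 83).
After β⁻: (213, 84).
After α: (209, 82).
Z = 82 is lead.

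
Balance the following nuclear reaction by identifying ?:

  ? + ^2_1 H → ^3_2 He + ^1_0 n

Conserve mass number: A + 2 = 3 + 1, so A = 2.
Conserve atomic number: Z + 1 = 2 + 0, so Z = 1.
A = 2 and Z = 1 is ^2_1 H — a deuteron.

deuteron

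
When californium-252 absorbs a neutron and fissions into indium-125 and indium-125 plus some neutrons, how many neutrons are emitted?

3

Conserve mass number: 253 = 125 + 125 + k, so k = 253 − 250 = 3.
Check atomic number: 98 = 49 + 49 + 0 = 98. ✓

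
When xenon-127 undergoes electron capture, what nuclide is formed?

Electron capture: mass number changes by +0, atomic number by -1.
A: 127 = 127; Z: 54 − 1 = 53.
Z = 53 is iodine, so the daughter is iodine-127.

I-127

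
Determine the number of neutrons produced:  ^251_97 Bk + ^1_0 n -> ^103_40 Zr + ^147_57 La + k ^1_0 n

Conserve mass number: 252 = 103 + 147 + k, so k = 252 − 250 = 2.
Check atomic number: 97 = 40 + 57 + 0 = 97. ✓

2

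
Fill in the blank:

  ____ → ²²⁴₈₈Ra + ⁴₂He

Th-228

Conserve mass number: A = 224 + 4, so A = 228.
Conserve atomic number: Z = 88 + 2, so Z = 90.
Z = 90 is thorium, so the species is ²²⁸₉₀Th.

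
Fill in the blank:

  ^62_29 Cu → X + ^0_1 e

Ni-62

Conserve mass number: 62 = A + 0, so A = 62.
Conserve atomic number: 29 = Z + 1, so Z = 28.
Z = 28 is nickel, so the species is ^62_28 Ni.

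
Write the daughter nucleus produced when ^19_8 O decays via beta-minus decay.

Beta-minus decay: mass number changes by +0, atomic number by +1.
A: 19 = 19; Z: 8 + 1 = 9.
Z = 9 is fluorine, so the daughter is ^19_9 F.

F-19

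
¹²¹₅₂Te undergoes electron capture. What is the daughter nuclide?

Sb-121

Electron capture: mass number changes by +0, atomic number by -1.
A: 121 = 121; Z: 52 − 1 = 51.
Z = 51 is antimony, so the daughter is ¹²¹₅₁Sb.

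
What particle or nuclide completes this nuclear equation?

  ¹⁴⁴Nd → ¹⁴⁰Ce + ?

Conserve mass number: 144 = 140 + A, so A = 4.
Conserve atomic number: 60 = 58 + Z, so Z = 2.
A = 4 and Z = 2 is ⁴He — an alpha particle.

alpha particle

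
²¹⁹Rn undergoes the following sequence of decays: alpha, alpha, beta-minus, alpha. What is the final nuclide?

Start: (A, Z) = (219, 86).
After α: (215, 84).
After α: (211, 82).
After β⁻: (211, 83).
After α: (207, 81).
Z = 81 is thallium.

Tl-207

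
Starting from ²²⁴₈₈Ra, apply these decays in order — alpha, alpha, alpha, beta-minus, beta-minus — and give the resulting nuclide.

Start: (A, Z) = (224, 88).
After α: (220, 86).
After α: (216, 84).
After α: (212, 82).
After β⁻: (212, 83).
After β⁻: (212, 84).
Z = 84 is polonium.

Po-212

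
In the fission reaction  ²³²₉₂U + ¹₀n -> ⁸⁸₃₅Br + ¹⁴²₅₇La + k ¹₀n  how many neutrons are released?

Conserve mass number: 233 = 88 + 142 + k, so k = 233 − 230 = 3.
Check atomic number: 92 = 35 + 57 + 0 = 92. ✓

3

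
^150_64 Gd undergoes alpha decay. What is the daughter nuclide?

Alpha decay: mass number changes by -4, atomic number by -2.
A: 150 − 4 = 146; Z: 64 − 2 = 62.
Z = 62 is samarium, so the daughter is ^146_62 Sm.

Sm-146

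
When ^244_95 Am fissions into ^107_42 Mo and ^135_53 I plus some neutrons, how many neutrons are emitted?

2

Conserve mass number: 244 = 107 + 135 + k, so k = 244 − 242 = 2.
Check atomic number: 95 = 42 + 53 + 0 = 95. ✓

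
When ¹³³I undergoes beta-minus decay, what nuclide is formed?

Beta-minus decay: mass number changes by +0, atomic number by +1.
A: 133 = 133; Z: 53 + 1 = 54.
Z = 54 is xenon, so the daughter is ¹³³Xe.

Xe-133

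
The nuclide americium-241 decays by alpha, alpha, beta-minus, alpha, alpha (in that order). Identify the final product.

Start: (A, Z) = (241, 95).
After α: (237, 93).
After α: (233, 91).
After β⁻: (233, 92).
After α: (229, 90).
After α: (225, 88).
Z = 88 is radium.

Ra-225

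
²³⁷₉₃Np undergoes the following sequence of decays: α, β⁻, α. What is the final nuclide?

Start: (A, Z) = (237, 93).
After α: (233, 91).
After β⁻: (233, 92).
After α: (229, 90).
Z = 90 is thorium.

Th-229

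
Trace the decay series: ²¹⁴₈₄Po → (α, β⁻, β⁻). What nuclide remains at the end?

Start: (A, Z) = (214, 84).
After α: (210, 82).
After β⁻: (210, 83).
After β⁻: (210, 84).
Z = 84 is polonium.

Po-210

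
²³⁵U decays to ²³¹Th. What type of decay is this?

ΔA = 231 − 235 = -4; ΔZ = 90 − 92 = -2.
A drops by 4 and Z drops by 2 — the signature of alpha emission.

alpha decay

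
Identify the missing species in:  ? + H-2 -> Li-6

Conserve mass number: A + 2 = 6, so A = 4.
Conserve atomic number: Z + 1 = 3, so Z = 2.
A = 4 and Z = 2 is He-4 — an alpha particle.

alpha particle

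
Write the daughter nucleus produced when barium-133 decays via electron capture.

Electron capture: mass number changes by +0, atomic number by -1.
A: 133 = 133; Z: 56 − 1 = 55.
Z = 55 is caesium, so the daughter is caesium-133.

Cs-133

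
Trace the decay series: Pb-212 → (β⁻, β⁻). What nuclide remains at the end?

Po-212

Start: (A, Z) = (212, 82).
After β⁻: (212, 83).
After β⁻: (212, 84).
Z = 84 is polonium.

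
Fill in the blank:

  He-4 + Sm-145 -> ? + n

Conserve mass number: 4 + 145 = A + 1, so A = 148.
Conserve atomic number: 2 + 62 = Z + 0, so Z = 64.
Z = 64 is gadolinium, so the species is Gd-148.

Gd-148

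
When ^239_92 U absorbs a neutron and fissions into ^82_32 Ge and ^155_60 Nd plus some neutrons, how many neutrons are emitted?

Conserve mass number: 240 = 82 + 155 + k, so k = 240 − 237 = 3.
Check atomic number: 92 = 32 + 60 + 0 = 92. ✓

3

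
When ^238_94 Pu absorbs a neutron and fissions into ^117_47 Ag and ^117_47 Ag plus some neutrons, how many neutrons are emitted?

Conserve mass number: 239 = 117 + 117 + k, so k = 239 − 234 = 5.
Check atomic number: 94 = 47 + 47 + 0 = 94. ✓

5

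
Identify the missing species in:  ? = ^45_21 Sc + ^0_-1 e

Ca-45

Conserve mass number: A = 45 + 0, so A = 45.
Conserve atomic number: Z = 21 − 1, so Z = 20.
Z = 20 is calcium, so the species is ^45_20 Ca.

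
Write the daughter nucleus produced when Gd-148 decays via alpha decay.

Sm-144

Alpha decay: mass number changes by -4, atomic number by -2.
A: 148 − 4 = 144; Z: 64 − 2 = 62.
Z = 62 is samarium, so the daughter is Sm-144.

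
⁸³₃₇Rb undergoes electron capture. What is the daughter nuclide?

Electron capture: mass number changes by +0, atomic number by -1.
A: 83 = 83; Z: 37 − 1 = 36.
Z = 36 is krypton, so the daughter is ⁸³₃₆Kr.

Kr-83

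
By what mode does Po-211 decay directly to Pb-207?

alpha decay

ΔA = 207 − 211 = -4; ΔZ = 82 − 84 = -2.
A drops by 4 and Z drops by 2 — the signature of alpha emission.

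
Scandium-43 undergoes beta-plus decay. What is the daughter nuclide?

Ca-43

Beta-plus decay: mass number changes by +0, atomic number by -1.
A: 43 = 43; Z: 21 − 1 = 20.
Z = 20 is calcium, so the daughter is calcium-43.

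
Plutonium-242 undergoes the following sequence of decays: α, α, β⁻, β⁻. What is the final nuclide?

U-234

Start: (A, Z) = (242, 94).
After α: (238, 92).
After α: (234, 90).
After β⁻: (234, 91).
After β⁻: (234, 92).
Z = 92 is uranium.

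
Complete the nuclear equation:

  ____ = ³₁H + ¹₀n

H-4

Conserve mass number: A = 3 + 1, so A = 4.
Conserve atomic number: Z = 1 + 0, so Z = 1.
Z = 1 is hydrogen, so the species is ⁴₁H.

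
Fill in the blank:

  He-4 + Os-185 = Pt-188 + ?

Conserve mass number: 4 + 185 = 188 + A, so A = 1.
Conserve atomic number: 2 + 76 = 78 + Z, so Z = 0.
A = 1 and Z = 0 is n — a neutron.

neutron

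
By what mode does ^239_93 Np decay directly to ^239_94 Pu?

beta-minus decay

ΔA = 239 − 239 = 0; ΔZ = 94 − 93 = +1.
A is unchanged and Z rises by 1 — a neutron has become a proton (β⁻ decay).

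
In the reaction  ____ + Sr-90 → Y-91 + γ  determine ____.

Conserve mass number: A + 90 = 91 + 0, so A = 1.
Conserve atomic number: Z + 38 = 39 + 0, so Z = 1.
A = 1 and Z = 1 is H-1 — a proton.

proton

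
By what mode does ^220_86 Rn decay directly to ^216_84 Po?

alpha decay

ΔA = 216 − 220 = -4; ΔZ = 84 − 86 = -2.
A drops by 4 and Z drops by 2 — the signature of alpha emission.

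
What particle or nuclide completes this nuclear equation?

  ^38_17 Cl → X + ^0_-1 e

Ar-38

Conserve mass number: 38 = A + 0, so A = 38.
Conserve atomic number: 17 = Z − 1, so Z = 18.
Z = 18 is argon, so the species is ^38_18 Ar.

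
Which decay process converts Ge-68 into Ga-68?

beta-plus decay or electron capture

ΔA = 68 − 68 = 0; ΔZ = 31 − 32 = -1.
A is unchanged and Z drops by 1 — a proton has become a neutron (β⁺ emission or electron capture).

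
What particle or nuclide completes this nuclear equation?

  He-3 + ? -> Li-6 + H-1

alpha particle

Conserve mass number: 3 + A = 6 + 1, so A = 4.
Conserve atomic number: 2 + Z = 3 + 1, so Z = 2.
A = 4 and Z = 2 is He-4 — an alpha particle.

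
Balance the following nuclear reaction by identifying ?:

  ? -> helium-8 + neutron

He-9

Conserve mass number: A = 8 + 1, so A = 9.
Conserve atomic number: Z = 2 + 0, so Z = 2.
Z = 2 is helium, so the species is helium-9.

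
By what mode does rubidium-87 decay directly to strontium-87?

ΔA = 87 − 87 = 0; ΔZ = 38 − 37 = +1.
A is unchanged and Z rises by 1 — a neutron has become a proton (β⁻ decay).

beta-minus decay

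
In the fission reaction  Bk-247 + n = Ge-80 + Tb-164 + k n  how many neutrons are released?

4

Conserve mass number: 248 = 80 + 164 + k, so k = 248 − 244 = 4.
Check atomic number: 97 = 32 + 65 + 0 = 97. ✓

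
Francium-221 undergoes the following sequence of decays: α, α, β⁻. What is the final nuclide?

Start: (A, Z) = (221, 87).
After α: (217, 85).
After α: (213, 83).
After β⁻: (213, 84).
Z = 84 is polonium.

Po-213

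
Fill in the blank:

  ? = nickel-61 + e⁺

Cu-61

Conserve mass number: A = 61 + 0, so A = 61.
Conserve atomic number: Z = 28 + 1, so Z = 29.
Z = 29 is copper, so the species is copper-61.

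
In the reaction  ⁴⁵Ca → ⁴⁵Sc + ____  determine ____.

Conserve mass number: 45 = 45 + A, so A = 0.
Conserve atomic number: 20 = 21 + Z, so Z = -1.
A = 0 and Z = -1 is e⁻ — a beta-minus particle.

beta-minus particle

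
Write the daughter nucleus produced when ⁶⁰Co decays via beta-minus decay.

Beta-minus decay: mass number changes by +0, atomic number by +1.
A: 60 = 60; Z: 27 + 1 = 28.
Z = 28 is nickel, so the daughter is ⁶⁰Ni.

Ni-60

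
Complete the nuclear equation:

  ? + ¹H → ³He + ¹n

triton

Conserve mass number: A + 1 = 3 + 1, so A = 3.
Conserve atomic number: Z + 1 = 2 + 0, so Z = 1.
A = 3 and Z = 1 is ³H — a triton.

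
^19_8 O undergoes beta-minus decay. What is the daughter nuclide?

Beta-minus decay: mass number changes by +0, atomic number by +1.
A: 19 = 19; Z: 8 + 1 = 9.
Z = 9 is fluorine, so the daughter is ^19_9 F.

F-19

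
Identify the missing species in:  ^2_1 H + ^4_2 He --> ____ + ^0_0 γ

Conserve mass number: 2 + 4 = A + 0, so A = 6.
Conserve atomic number: 1 + 2 = Z + 0, so Z = 3.
Z = 3 is lithium, so the species is ^6_3 Li.

Li-6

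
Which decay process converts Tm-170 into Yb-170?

ΔA = 170 − 170 = 0; ΔZ = 70 − 69 = +1.
A is unchanged and Z rises by 1 — a neutron has become a proton (β⁻ decay).

beta-minus decay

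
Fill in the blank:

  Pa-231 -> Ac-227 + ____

alpha particle

Conserve mass number: 231 = 227 + A, so A = 4.
Conserve atomic number: 91 = 89 + Z, so Z = 2.
A = 4 and Z = 2 is He-4 — an alpha particle.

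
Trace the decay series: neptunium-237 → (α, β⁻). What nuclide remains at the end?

Start: (A, Z) = (237, 93).
After α: (233, 91).
After β⁻: (233, 92).
Z = 92 is uranium.

U-233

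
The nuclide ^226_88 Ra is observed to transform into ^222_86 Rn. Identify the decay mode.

ΔA = 222 − 226 = -4; ΔZ = 86 − 88 = -2.
A drops by 4 and Z drops by 2 — the signature of alpha emission.

alpha decay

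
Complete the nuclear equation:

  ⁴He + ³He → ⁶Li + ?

Conserve mass number: 4 + 3 = 6 + A, so A = 1.
Conserve atomic number: 2 + 2 = 3 + Z, so Z = 1.
A = 1 and Z = 1 is ¹H — a proton.

proton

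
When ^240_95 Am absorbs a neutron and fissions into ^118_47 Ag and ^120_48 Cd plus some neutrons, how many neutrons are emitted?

Conserve mass number: 241 = 118 + 120 + k, so k = 241 − 238 = 3.
Check atomic number: 95 = 47 + 48 + 0 = 95. ✓

3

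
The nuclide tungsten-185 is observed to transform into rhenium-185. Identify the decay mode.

beta-minus decay

ΔA = 185 − 185 = 0; ΔZ = 75 − 74 = +1.
A is unchanged and Z rises by 1 — a neutron has become a proton (β⁻ decay).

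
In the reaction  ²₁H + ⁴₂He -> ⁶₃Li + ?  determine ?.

gamma ray

Conserve mass number: 2 + 4 = 6 + A, so A = 0.
Conserve atomic number: 1 + 2 = 3 + Z, so Z = 0.
A = 0 and Z = 0 is ⁰₀γ — a gamma ray.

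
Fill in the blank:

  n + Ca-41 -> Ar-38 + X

Conserve mass number: 1 + 41 = 38 + A, so A = 4.
Conserve atomic number: 0 + 20 = 18 + Z, so Z = 2.
A = 4 and Z = 2 is He-4 — an alpha particle.

alpha particle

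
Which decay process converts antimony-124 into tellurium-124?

beta-minus decay

ΔA = 124 − 124 = 0; ΔZ = 52 − 51 = +1.
A is unchanged and Z rises by 1 — a neutron has become a proton (β⁻ decay).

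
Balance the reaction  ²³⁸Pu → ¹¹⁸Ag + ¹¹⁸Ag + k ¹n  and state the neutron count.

2

Conserve mass number: 238 = 118 + 118 + k, so k = 238 − 236 = 2.
Check atomic number: 94 = 47 + 47 + 0 = 94. ✓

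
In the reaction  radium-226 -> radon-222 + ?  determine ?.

Conserve mass number: 226 = 222 + A, so A = 4.
Conserve atomic number: 88 = 86 + Z, so Z = 2.
A = 4 and Z = 2 is helium-4 — an alpha particle.

alpha particle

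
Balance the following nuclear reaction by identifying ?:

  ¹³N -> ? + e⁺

C-13

Conserve mass number: 13 = A + 0, so A = 13.
Conserve atomic number: 7 = Z + 1, so Z = 6.
Z = 6 is carbon, so the species is ¹³C.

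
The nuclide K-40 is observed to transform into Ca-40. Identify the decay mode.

beta-minus decay

ΔA = 40 − 40 = 0; ΔZ = 20 − 19 = +1.
A is unchanged and Z rises by 1 — a neutron has become a proton (β⁻ decay).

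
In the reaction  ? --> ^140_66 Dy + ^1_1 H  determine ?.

Conserve mass number: A = 140 + 1, so A = 141.
Conserve atomic number: Z = 66 + 1, so Z = 67.
Z = 67 is holmium, so the species is ^141_67 Ho.

Ho-141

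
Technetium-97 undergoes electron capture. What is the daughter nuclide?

Mo-97

Electron capture: mass number changes by +0, atomic number by -1.
A: 97 = 97; Z: 43 − 1 = 42.
Z = 42 is molybdenum, so the daughter is molybdenum-97.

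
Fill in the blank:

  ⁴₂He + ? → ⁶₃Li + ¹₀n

triton

Conserve mass number: 4 + A = 6 + 1, so A = 3.
Conserve atomic number: 2 + Z = 3 + 0, so Z = 1.
A = 3 and Z = 1 is ³₁H — a triton.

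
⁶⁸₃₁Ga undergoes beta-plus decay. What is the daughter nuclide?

Beta-plus decay: mass number changes by +0, atomic number by -1.
A: 68 = 68; Z: 31 − 1 = 30.
Z = 30 is zinc, so the daughter is ⁶⁸₃₀Zn.

Zn-68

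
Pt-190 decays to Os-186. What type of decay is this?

ΔA = 186 − 190 = -4; ΔZ = 76 − 78 = -2.
A drops by 4 and Z drops by 2 — the signature of alpha emission.

alpha decay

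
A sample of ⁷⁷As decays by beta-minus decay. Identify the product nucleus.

Beta-minus decay: mass number changes by +0, atomic number by +1.
A: 77 = 77; Z: 33 + 1 = 34.
Z = 34 is selenium, so the daughter is ⁷⁷Se.

Se-77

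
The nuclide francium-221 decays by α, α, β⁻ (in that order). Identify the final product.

Start: (A, Z) = (221, 87).
After α: (217, 85).
After α: (213, 83).
After β⁻: (213, 84).
Z = 84 is polonium.

Po-213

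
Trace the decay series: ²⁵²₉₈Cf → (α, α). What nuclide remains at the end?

Start: (A, Z) = (252, 98).
After α: (248, 96).
After α: (244, 94).
Z = 94 is plutonium.

Pu-244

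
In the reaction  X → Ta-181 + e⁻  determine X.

Hf-181

Conserve mass number: A = 181 + 0, so A = 181.
Conserve atomic number: Z = 73 − 1, so Z = 72.
Z = 72 is hafnium, so the species is Hf-181.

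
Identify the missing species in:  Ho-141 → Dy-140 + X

proton

Conserve mass number: 141 = 140 + A, so A = 1.
Conserve atomic number: 67 = 66 + Z, so Z = 1.
A = 1 and Z = 1 is H-1 — a proton.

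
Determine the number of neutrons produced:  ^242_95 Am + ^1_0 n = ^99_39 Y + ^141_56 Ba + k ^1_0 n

Conserve mass number: 243 = 99 + 141 + k, so k = 243 − 240 = 3.
Check atomic number: 95 = 39 + 56 + 0 = 95. ✓

3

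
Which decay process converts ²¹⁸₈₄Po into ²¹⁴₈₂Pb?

alpha decay

ΔA = 214 − 218 = -4; ΔZ = 82 − 84 = -2.
A drops by 4 and Z drops by 2 — the signature of alpha emission.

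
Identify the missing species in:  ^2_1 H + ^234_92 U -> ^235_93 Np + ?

Conserve mass number: 2 + 234 = 235 + A, so A = 1.
Conserve atomic number: 1 + 92 = 93 + Z, so Z = 0.
A = 1 and Z = 0 is ^1_0 n — a neutron.

neutron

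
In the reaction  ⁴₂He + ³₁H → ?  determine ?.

Conserve mass number: 4 + 3 = A, so A = 7.
Conserve atomic number: 2 + 1 = Z, so Z = 3.
Z = 3 is lithium, so the species is ⁷₃Li.

Li-7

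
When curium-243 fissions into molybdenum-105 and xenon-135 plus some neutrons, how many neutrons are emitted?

Conserve mass number: 243 = 105 + 135 + k, so k = 243 − 240 = 3.
Check atomic number: 96 = 42 + 54 + 0 = 96. ✓

3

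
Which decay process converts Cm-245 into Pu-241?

ΔA = 241 − 245 = -4; ΔZ = 94 − 96 = -2.
A drops by 4 and Z drops by 2 — the signature of alpha emission.

alpha decay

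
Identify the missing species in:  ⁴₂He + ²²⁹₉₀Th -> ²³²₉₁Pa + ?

Conserve mass number: 4 + 229 = 232 + A, so A = 1.
Conserve atomic number: 2 + 90 = 91 + Z, so Z = 1.
A = 1 and Z = 1 is ¹₁H — a proton.

proton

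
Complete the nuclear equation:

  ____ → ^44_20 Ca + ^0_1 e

Conserve mass number: A = 44 + 0, so A = 44.
Conserve atomic number: Z = 20 + 1, so Z = 21.
Z = 21 is scandium, so the species is ^44_21 Sc.

Sc-44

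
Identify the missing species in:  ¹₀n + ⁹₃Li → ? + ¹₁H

He-9

Conserve mass number: 1 + 9 = A + 1, so A = 9.
Conserve atomic number: 0 + 3 = Z + 1, so Z = 2.
Z = 2 is helium, so the species is ⁹₂He.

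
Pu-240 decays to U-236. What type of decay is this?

alpha decay

ΔA = 236 − 240 = -4; ΔZ = 92 − 94 = -2.
A drops by 4 and Z drops by 2 — the signature of alpha emission.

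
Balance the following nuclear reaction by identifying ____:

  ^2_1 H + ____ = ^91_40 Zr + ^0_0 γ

Conserve mass number: 2 + A = 91 + 0, so A = 89.
Conserve atomic number: 1 + Z = 40 + 0, so Z = 39.
Z = 39 is yttrium, so the species is ^89_39 Y.

Y-89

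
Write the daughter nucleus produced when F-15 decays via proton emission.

O-14

Proton emission: mass number changes by -1, atomic number by -1.
A: 15 − 1 = 14; Z: 9 − 1 = 8.
Z = 8 is oxygen, so the daughter is O-14.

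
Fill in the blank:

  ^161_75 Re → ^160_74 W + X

Conserve mass number: 161 = 160 + A, so A = 1.
Conserve atomic number: 75 = 74 + Z, so Z = 1.
A = 1 and Z = 1 is ^1_1 H — a proton.

proton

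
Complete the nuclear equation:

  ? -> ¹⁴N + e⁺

O-14

Conserve mass number: A = 14 + 0, so A = 14.
Conserve atomic number: Z = 7 + 1, so Z = 8.
Z = 8 is oxygen, so the species is ¹⁴O.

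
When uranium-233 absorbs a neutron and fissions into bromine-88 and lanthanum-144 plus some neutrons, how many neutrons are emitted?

2

Conserve mass number: 234 = 88 + 144 + k, so k = 234 − 232 = 2.
Check atomic number: 92 = 35 + 57 + 0 = 92. ✓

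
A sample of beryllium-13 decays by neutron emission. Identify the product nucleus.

Be-12

Neutron emission: mass number changes by -1, atomic number by +0.
A: 13 − 1 = 12; Z: 4 = 4.
Z = 4 is beryllium, so the daughter is beryllium-12.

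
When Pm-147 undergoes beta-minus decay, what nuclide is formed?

Sm-147

Beta-minus decay: mass number changes by +0, atomic number by +1.
A: 147 = 147; Z: 61 + 1 = 62.
Z = 62 is samarium, so the daughter is Sm-147.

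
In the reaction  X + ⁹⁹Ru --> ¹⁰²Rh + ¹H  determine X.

Conserve mass number: A + 99 = 102 + 1, so A = 4.
Conserve atomic number: Z + 44 = 45 + 1, so Z = 2.
A = 4 and Z = 2 is ⁴He — an alpha particle.

alpha particle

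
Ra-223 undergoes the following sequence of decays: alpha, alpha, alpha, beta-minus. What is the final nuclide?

Bi-211

Start: (A, Z) = (223, 88).
After α: (219, 86).
After α: (215, 84).
After α: (211, 82).
After β⁻: (211, 83).
Z = 83 is bismuth.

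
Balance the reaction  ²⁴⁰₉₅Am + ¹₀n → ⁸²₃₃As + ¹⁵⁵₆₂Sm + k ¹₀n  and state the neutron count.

4

Conserve mass number: 241 = 82 + 155 + k, so k = 241 − 237 = 4.
Check atomic number: 95 = 33 + 62 + 0 = 95. ✓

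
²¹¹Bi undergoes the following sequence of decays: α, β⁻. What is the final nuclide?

Start: (A, Z) = (211, 83).
After α: (207, 81).
After β⁻: (207, 82).
Z = 82 is lead.

Pb-207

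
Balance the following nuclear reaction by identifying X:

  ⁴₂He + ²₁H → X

Li-6

Conserve mass number: 4 + 2 = A, so A = 6.
Conserve atomic number: 2 + 1 = Z, so Z = 3.
Z = 3 is lithium, so the species is ⁶₃Li.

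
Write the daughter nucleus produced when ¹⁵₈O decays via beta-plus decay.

N-15

Beta-plus decay: mass number changes by +0, atomic number by -1.
A: 15 = 15; Z: 8 − 1 = 7.
Z = 7 is nitrogen, so the daughter is ¹⁵₇N.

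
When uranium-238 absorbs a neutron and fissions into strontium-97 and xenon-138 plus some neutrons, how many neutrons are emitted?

4

Conserve mass number: 239 = 97 + 138 + k, so k = 239 − 235 = 4.
Check atomic number: 92 = 38 + 54 + 0 = 92. ✓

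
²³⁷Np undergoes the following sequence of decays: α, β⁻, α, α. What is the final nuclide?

Ra-225

Start: (A, Z) = (237, 93).
After α: (233, 91).
After β⁻: (233, 92).
After α: (229, 90).
After α: (225, 88).
Z = 88 is radium.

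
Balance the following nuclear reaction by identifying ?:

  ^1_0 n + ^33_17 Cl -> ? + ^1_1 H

Conserve mass number: 1 + 33 = A + 1, so A = 33.
Conserve atomic number: 0 + 17 = Z + 1, so Z = 16.
Z = 16 is sulfur, so the species is ^33_16 S.

S-33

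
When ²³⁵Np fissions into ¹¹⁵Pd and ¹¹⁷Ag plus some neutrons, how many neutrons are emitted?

Conserve mass number: 235 = 115 + 117 + k, so k = 235 − 232 = 3.
Check atomic number: 93 = 46 + 47 + 0 = 93. ✓

3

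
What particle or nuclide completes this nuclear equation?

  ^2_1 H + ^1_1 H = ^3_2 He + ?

gamma ray

Conserve mass number: 2 + 1 = 3 + A, so A = 0.
Conserve atomic number: 1 + 1 = 2 + Z, so Z = 0.
A = 0 and Z = 0 is ^0_0 γ — a gamma ray.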